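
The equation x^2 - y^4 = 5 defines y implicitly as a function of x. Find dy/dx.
Differentiate the relation implicitly: treat y = y(x) and apply the chain rule, so every y-derivative picks up a y' = dy/dx factor.

With everything moved to the left-hand side, differentiate term by term:
  d/dx[x^2] = 2x
  d/dx[-y^4] = -4y^3·y'
  d/dx[-5] = 0

Separating the contributions that come from x directly and those that come through y:
  without y':      2x
  multiplying y':  -4y^3

so (2x) + (-4y^3)·y' = 0, and therefore
  dy/dx = -(2x)/(-4y^3) = x/(2y^3)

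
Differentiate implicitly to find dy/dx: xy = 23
Take d/dx of both sides. Since y is implicitly a function of x, the chain rule attaches a y' = dy/dx factor whenever we differentiate through y.

Set F(x, y) = (left side) − (right side), so the curve is F = 0. Differentiating each term of F:
  d/dx[xy] = x·y' + y
  d/dx[-23] = 0

Collecting, the y'-free part is the partial derivative in x and the y' coefficient is the partial derivative in y:
  ∂F/∂x = y
  ∂F/∂y = x

so d/dx[F(x, y(x))] = ∂F/∂x + (∂F/∂y)·y' = 0. Rearranging,
  dy/dx = -(∂F/∂x)/(∂F/∂y) = -(y)/(x) = -y/x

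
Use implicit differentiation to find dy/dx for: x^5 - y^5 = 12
Differentiate both sides with respect to x, treating y as y(x). By the chain rule, any term containing y contributes a factor of y' = dy/dx when we differentiate it.

Move every term to one side and write the relation as F(x, y) = 0. Term by term,
  d/dx[x^5] = 5x^4
  d/dx[-y^5] = -5y^4·y'
  d/dx[-12] = 0

The pieces without y' make up ∂F/∂x and the coefficient of y' is ∂F/∂y:
  ∂F/∂x = 5x^4,
  ∂F/∂y = -5y^4.

Since d/dx[F] = ∂F/∂x + (∂F/∂y)·y' = 0, solve for y':
  (∂F/∂y)·y' = -∂F/∂x
  dy/dx = -(∂F/∂x)/(∂F/∂y) = -(5x^4)/(-5y^4) = x^4/y^4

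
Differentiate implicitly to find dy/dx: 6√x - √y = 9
Differentiate the relation implicitly: treat y = y(x) and apply the chain rule, so every y-derivative picks up a y' = dy/dx factor.

With everything moved to the left-hand side, differentiate term by term:
  d/dx[6√(x)] = 3/√(x)
  d/dx[-√(y)] = -y'/(2√(y))
  d/dx[-9] = 0

Separating the contributions that come from x directly and those that come through y:
  without y':      3/√(x)
  multiplying y':  -1/(2√(y))

so (3/√(x)) + (-1/(2√(y)))·y' = 0, and therefore
  dy/dx = -(3/√(x))/(-1/(2√(y))) = 6√(y)/√(x)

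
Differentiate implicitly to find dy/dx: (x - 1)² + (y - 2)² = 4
Apply d/dx to both sides, remembering that y depends on x. Each occurrence of y therefore brings in a y' = dy/dx via the chain rule.

With F(x, y) equal to the left-hand side minus the right, differentiate F term by term:
  d/dx[(x - 1)^2] = 2x - 2
  d/dx[(y - 2)^2] = 2·y'(y - 2)
  d/dx[-4] = 0
Adding these up, d/dx[F] = 0 becomes
  (2x - 2) + (2y - 4)·y' = 0,
so isolating y',
  dy/dx = -(2x - 2)/(2y - 4) = (1 - x)/(y - 2)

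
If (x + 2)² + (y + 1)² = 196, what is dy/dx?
Apply d/dx to both sides, remembering that y depends on x. Each occurrence of y therefore brings in a y' = dy/dx via the chain rule.

With F(x, y) equal to the left-hand side minus the right, differentiate F term by term:
  d/dx[(x + 2)^2] = 2x + 4
  d/dx[(y + 1)^2] = 2·y'(y + 1)
  d/dx[-196] = 0
Adding these up, d/dx[F] = 0 becomes
  (2x + 4) + (2y + 2)·y' = 0,
so isolating y',
  dy/dx = -(2x + 4)/(2y + 2) = (-x - 2)/(y + 1)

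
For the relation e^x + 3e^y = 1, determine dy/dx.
Apply d/dx to both sides, remembering that y depends on x. Each occurrence of y therefore brings in a y' = dy/dx via the chain rule.

With F(x, y) equal to the left-hand side minus the right, differentiate F term by term:
  d/dx[e^(x)] = e^(x)
  d/dx[3e^(y)] = 3·y'·e^(y)
  d/dx[-1] = 0
Adding these up, d/dx[F] = 0 becomes
  (e^(x)) + (3e^(y))·y' = 0,
so isolating y',
  dy/dx = -(e^(x))/(3e^(y)) = -e^(x - y)/3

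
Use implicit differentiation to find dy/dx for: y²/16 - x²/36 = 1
Apply d/dx to both sides, remembering that y depends on x. Each occurrence of y therefore brings in a y' = dy/dx via the chain rule.

With F(x, y) equal to the left-hand side minus the right, differentiate F term by term:
  d/dx[-x^2/36] = -x/18
  d/dx[y^2/16] = y·y'/8
  d/dx[-1] = 0
Adding these up, d/dx[F] = 0 becomes
  (-x/18) + (y/8)·y' = 0,
so isolating y',
  dy/dx = -(-x/18)/(y/8) = 4x/(9y)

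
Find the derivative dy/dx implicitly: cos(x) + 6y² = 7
Differentiate the relation implicitly: treat y = y(x) and apply the chain rule, so every y-derivative picks up a y' = dy/dx factor.

With everything moved to the left-hand side, differentiate term by term:
  d/dx[6y^2] = 12y·y'
  d/dx[cos(x)] = -sin(x)
  d/dx[-7] = 0

Separating the contributions that come from x directly and those that come through y:
  without y':      -sin(x)
  multiplying y':  12y

so (-sin(x)) + (12y)·y' = 0, and therefore
  dy/dx = -(-sin(x))/(12y) = sin(x)/(12y)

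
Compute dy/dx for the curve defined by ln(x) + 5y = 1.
Differentiate the relation implicitly: treat y = y(x) and apply the chain rule, so every y-derivative picks up a y' = dy/dx factor.

With everything moved to the left-hand side, differentiate term by term:
  d/dx[5y] = 5·y'
  d/dx[ln(x)] = 1/x
  d/dx[-1] = 0

Separating the contributions that come from x directly and those that come through y:
  without y':      1/x
  multiplying y':  5

so (1/x) + (5)·y' = 0, and therefore
  dy/dx = -(1/x)/(5) = -1/(5x)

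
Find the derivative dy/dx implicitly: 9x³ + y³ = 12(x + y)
Differentiate both sides with respect to x, treating y as y(x). By the chain rule, any term containing y contributes a factor of y' = dy/dx when we differentiate it.

Move every term to one side and write the relation as F(x, y) = 0. Term by term,
  d/dx[9x^3] = 27x^2
  d/dx[-12x] = -12
  d/dx[y^3] = 3y^2·y'
  d/dx[-12y] = -12·y'

The pieces without y' make up ∂F/∂x and the coefficient of y' is ∂F/∂y:
  ∂F/∂x = 27x^2 - 12,
  ∂F/∂y = 3y^2 - 12.

Since d/dx[F] = ∂F/∂x + (∂F/∂y)·y' = 0, solve for y':
  (∂F/∂y)·y' = -∂F/∂x
  dy/dx = -(∂F/∂x)/(∂F/∂y) = -(27x^2 - 12)/(3y^2 - 12) = (4 - 9x^2)/(y^2 - 4)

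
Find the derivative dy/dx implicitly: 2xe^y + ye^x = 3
Differentiate both sides with respect to x, treating y as y(x). By the chain rule, any term containing y contributes a factor of y' = dy/dx when we differentiate it.

Move every term to one side and write the relation as F(x, y) = 0. Term by term,
  d/dx[2x·e^(y)] = 2x·y'·e^(y) + 2e^(y)
  d/dx[y·e^(x)] = y·e^(x) + y'·e^(x)
  d/dx[-3] = 0

The pieces without y' make up ∂F/∂x and the coefficient of y' is ∂F/∂y:
  ∂F/∂x = y·e^(x) + 2e^(y),
  ∂F/∂y = 2x·e^(y) + e^(x).

Since d/dx[F] = ∂F/∂x + (∂F/∂y)·y' = 0, solve for y':
  (∂F/∂y)·y' = -∂F/∂x
  dy/dx = -(∂F/∂x)/(∂F/∂y) = -(y·e^(x) + 2e^(y))/(2x·e^(y) + e^(x)) = (-y·e^(x) - 2e^(y))/(2x·e^(y) + e^(x))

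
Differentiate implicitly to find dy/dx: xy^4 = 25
Differentiate the relation implicitly: treat y = y(x) and apply the chain rule, so every y-derivative picks up a y' = dy/dx factor.

With everything moved to the left-hand side, differentiate term by term:
  d/dx[xy^4] = 4xy^3·y' + y^4
  d/dx[-25] = 0

Separating the contributions that come from x directly and those that come through y:
  without y':      y^4
  multiplying y':  4xy^3

so (y^4) + (4xy^3)·y' = 0, and therefore
  dy/dx = -(y^4)/(4xy^3) = -y/(4x)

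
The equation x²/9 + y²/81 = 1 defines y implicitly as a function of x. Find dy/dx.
Take d/dx of both sides. Since y is implicitly a function of x, the chain rule attaches a y' = dy/dx factor whenever we differentiate through y.

Set F(x, y) = (left side) − (right side), so the curve is F = 0. Differentiating each term of F:
  d/dx[x^2/9] = 2x/9
  d/dx[y^2/81] = 2y·y'/81
  d/dx[-1] = 0

Collecting, the y'-free part is the partial derivative in x and the y' coefficient is the partial derivative in y:
  ∂F/∂x = 2x/9
  ∂F/∂y = 2y/81

so d/dx[F(x, y(x))] = ∂F/∂x + (∂F/∂y)·y' = 0. Rearranging,
  dy/dx = -(∂F/∂x)/(∂F/∂y) = -(2x/9)/(2y/81) = -9x/y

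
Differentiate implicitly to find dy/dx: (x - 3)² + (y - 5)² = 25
Apply d/dx to both sides, remembering that y depends on x. Each occurrence of y therefore brings in a y' = dy/dx via the chain rule.

With F(x, y) equal to the left-hand side minus the right, differentiate F term by term:
  d/dx[(x - 3)^2] = 2x - 6
  d/dx[(y - 5)^2] = 2·y'(y - 5)
  d/dx[-25] = 0
Adding these up, d/dx[F] = 0 becomes
  (2x - 6) + (2y - 10)·y' = 0,
so isolating y',
  dy/dx = -(2x - 6)/(2y - 10) = (3 - x)/(y - 5)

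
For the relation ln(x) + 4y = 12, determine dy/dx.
Take d/dx of both sides. Since y is implicitly a function of x, the chain rule attaches a y' = dy/dx factor whenever we differentiate through y.

Set F(x, y) = (left side) − (right side), so the curve is F = 0. Differentiating each term of F:
  d/dx[4y] = 4·y'
  d/dx[ln(x)] = 1/x
  d/dx[-12] = 0

Collecting, the y'-free part is the partial derivative in x and the y' coefficient is the partial derivative in y:
  ∂F/∂x = 1/x
  ∂F/∂y = 4

so d/dx[F(x, y(x))] = ∂F/∂x + (∂F/∂y)·y' = 0. Rearranging,
  dy/dx = -(∂F/∂x)/(∂F/∂y) = -(1/x)/(4) = -1/(4x)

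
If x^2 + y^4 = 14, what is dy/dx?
Differentiate both sides with respect to x, treating y as y(x). By the chain rule, any term containing y contributes a factor of y' = dy/dx when we differentiate it.

Move every term to one side and write the relation as F(x, y) = 0. Term by term,
  d/dx[x^2] = 2x
  d/dx[y^4] = 4y^3·y'
  d/dx[-14] = 0

The pieces without y' make up ∂F/∂x and the coefficient of y' is ∂F/∂y:
  ∂F/∂x = 2x,
  ∂F/∂y = 4y^3.

Since d/dx[F] = ∂F/∂x + (∂F/∂y)·y' = 0, solve for y':
  (∂F/∂y)·y' = -∂F/∂x
  dy/dx = -(∂F/∂x)/(∂F/∂y) = -(2x)/(4y^3) = -x/(2y^3)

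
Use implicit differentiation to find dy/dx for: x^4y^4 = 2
Take d/dx of both sides. Since y is implicitly a function of x, the chain rule attaches a y' = dy/dx factor whenever we differentiate through y.

Set F(x, y) = (left side) − (right side), so the curve is F = 0. Differentiating each term of F:
  d/dx[x^4y^4] = 4x^4y^3·y' + 4x^3y^4
  d/dx[-2] = 0

Collecting, the y'-free part is the partial derivative in x and the y' coefficient is the partial derivative in y:
  ∂F/∂x = 4x^3y^4
  ∂F/∂y = 4x^4y^3

so d/dx[F(x, y(x))] = ∂F/∂x + (∂F/∂y)·y' = 0. Rearranging,
  dy/dx = -(∂F/∂x)/(∂F/∂y) = -(4x^3y^4)/(4x^4y^3) = -y/x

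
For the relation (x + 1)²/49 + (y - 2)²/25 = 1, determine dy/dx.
Take d/dx of both sides. Since y is implicitly a function of x, the chain rule attaches a y' = dy/dx factor whenever we differentiate through y.

Set F(x, y) = (left side) − (right side), so the curve is F = 0. Differentiating each term of F:
  d/dx[(x + 1)^2/49] = 2x/49 + 2/49
  d/dx[(y - 2)^2/25] = 2·y'(y - 2)/25
  d/dx[-1] = 0

Collecting, the y'-free part is the partial derivative in x and the y' coefficient is the partial derivative in y:
  ∂F/∂x = 2x/49 + 2/49
  ∂F/∂y = 2y/25 - 4/25

so d/dx[F(x, y(x))] = ∂F/∂x + (∂F/∂y)·y' = 0. Rearranging,
  dy/dx = -(∂F/∂x)/(∂F/∂y) = -(2x/49 + 2/49)/(2y/25 - 4/25)
        = -(2(x + 1)/49)/(2(y - 2)/25) = 25(-x - 1)/(49(y - 2))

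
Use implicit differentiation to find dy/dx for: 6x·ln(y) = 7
Differentiate the relation implicitly: treat y = y(x) and apply the chain rule, so every y-derivative picks up a y' = dy/dx factor.

With everything moved to the left-hand side, differentiate term by term:
  d/dx[6x·ln(y)] = 6x·y'/y + 6ln(y)
  d/dx[-7] = 0

Separating the contributions that come from x directly and those that come through y:
  without y':      6ln(y)
  multiplying y':  6x/y

so (6ln(y)) + (6x/y)·y' = 0, and therefore
  dy/dx = -(6ln(y))/(6x/y) = -y·ln(y)/x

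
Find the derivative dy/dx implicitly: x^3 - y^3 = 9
Differentiate the relation implicitly: treat y = y(x) and apply the chain rule, so every y-derivative picks up a y' = dy/dx factor.

With everything moved to the left-hand side, differentiate term by term:
  d/dx[x^3] = 3x^2
  d/dx[-y^3] = -3y^2·y'
  d/dx[-9] = 0

Separating the contributions that come from x directly and those that come through y:
  without y':      3x^2
  multiplying y':  -3y^2

so (3x^2) + (-3y^2)·y' = 0, and therefore
  dy/dx = -(3x^2)/(-3y^2) = x^2/y^2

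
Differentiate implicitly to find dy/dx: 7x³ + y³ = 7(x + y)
Apply d/dx to both sides, remembering that y depends on x. Each occurrence of y therefore brings in a y' = dy/dx via the chain rule.

With F(x, y) equal to the left-hand side minus the right, differentiate F term by term:
  d/dx[7x^3] = 21x^2
  d/dx[-7x] = -7
  d/dx[y^3] = 3y^2·y'
  d/dx[-7y] = -7·y'
Adding these up, d/dx[F] = 0 becomes
  (21x^2 - 7) + (3y^2 - 7)·y' = 0,
so isolating y',
  dy/dx = -(21x^2 - 7)/(3y^2 - 7) = 7(1 - 3x^2)/(3y^2 - 7)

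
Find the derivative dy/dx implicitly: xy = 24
Take d/dx of both sides. Since y is implicitly a function of x, the chain rule attaches a y' = dy/dx factor whenever we differentiate through y.

Set F(x, y) = (left side) − (right side), so the curve is F = 0. Differentiating each term of F:
  d/dx[xy] = x·y' + y
  d/dx[-24] = 0

Collecting, the y'-free part is the partial derivative in x and the y' coefficient is the partial derivative in y:
  ∂F/∂x = y
  ∂F/∂y = x

so d/dx[F(x, y(x))] = ∂F/∂x + (∂F/∂y)·y' = 0. Rearranging,
  dy/dx = -(∂F/∂x)/(∂F/∂y) = -(y)/(x) = -y/x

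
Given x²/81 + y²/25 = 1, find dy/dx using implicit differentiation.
Differentiate both sides with respect to x, treating y as y(x). By the chain rule, any term containing y contributes a factor of y' = dy/dx when we differentiate it.

Move every term to one side and write the relation as F(x, y) = 0. Term by term,
  d/dx[x^2/81] = 2x/81
  d/dx[y^2/25] = 2y·y'/25
  d/dx[-1] = 0

The pieces without y' make up ∂F/∂x and the coefficient of y' is ∂F/∂y:
  ∂F/∂x = 2x/81,
  ∂F/∂y = 2y/25.

Since d/dx[F] = ∂F/∂x + (∂F/∂y)·y' = 0, solve for y':
  (∂F/∂y)·y' = -∂F/∂x
  dy/dx = -(∂F/∂x)/(∂F/∂y) = -(2x/81)/(2y/25) = -25x/(81y)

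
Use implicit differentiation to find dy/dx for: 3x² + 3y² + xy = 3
Differentiate the relation implicitly: treat y = y(x) and apply the chain rule, so every y-derivative picks up a y' = dy/dx factor.

With everything moved to the left-hand side, differentiate term by term:
  d/dx[3x^2] = 6x
  d/dx[xy] = x·y' + y
  d/dx[3y^2] = 6y·y'
  d/dx[-3] = 0

Separating the contributions that come from x directly and those that come through y:
  without y':      6x + y
  multiplying y':  x + 6y

so (6x + y) + (x + 6y)·y' = 0, and therefore
  dy/dx = -(6x + y)/(x + 6y) = (-6x - y)/(x + 6y)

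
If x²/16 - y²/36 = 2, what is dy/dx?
Differentiate the relation implicitly: treat y = y(x) and apply the chain rule, so every y-derivative picks up a y' = dy/dx factor.

With everything moved to the left-hand side, differentiate term by term:
  d/dx[x^2/16] = x/8
  d/dx[-y^2/36] = -y·y'/18
  d/dx[-2] = 0

Separating the contributions that come from x directly and those that come through y:
  without y':      x/8
  multiplying y':  -y/18

so (x/8) + (-y/18)·y' = 0, and therefore
  dy/dx = -(x/8)/(-y/18) = 9x/(4y)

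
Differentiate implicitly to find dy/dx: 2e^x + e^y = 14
Differentiate the relation implicitly: treat y = y(x) and apply the chain rule, so every y-derivative picks up a y' = dy/dx factor.

With everything moved to the left-hand side, differentiate term by term:
  d/dx[2e^(x)] = 2e^(x)
  d/dx[e^(y)] = y'·e^(y)
  d/dx[-14] = 0

Separating the contributions that come from x directly and those that come through y:
  without y':      2e^(x)
  multiplying y':  e^(y)

so (2e^(x)) + (e^(y))·y' = 0, and therefore
  dy/dx = -(2e^(x))/(e^(y)) = -2e^(x - y)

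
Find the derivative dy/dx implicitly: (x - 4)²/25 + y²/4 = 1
Take d/dx of both sides. Since y is implicitly a function of x, the chain rule attaches a y' = dy/dx factor whenever we differentiate through y.

Set F(x, y) = (left side) − (right side), so the curve is F = 0. Differentiating each term of F:
  d/dx[y^2/4] = y·y'/2
  d/dx[(x - 4)^2/25] = 2x/25 - 8/25
  d/dx[-1] = 0

Collecting, the y'-free part is the partial derivative in x and the y' coefficient is the partial derivative in y:
  ∂F/∂x = 2x/25 - 8/25
  ∂F/∂y = y/2

so d/dx[F(x, y(x))] = ∂F/∂x + (∂F/∂y)·y' = 0. Rearranging,
  dy/dx = -(∂F/∂x)/(∂F/∂y) = -(2x/25 - 8/25)/(y/2)
        = -(2(x - 4)/25)/(y/2) = 4(4 - x)/(25y)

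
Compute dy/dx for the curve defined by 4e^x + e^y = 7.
Differentiate the relation implicitly: treat y = y(x) and apply the chain rule, so every y-derivative picks up a y' = dy/dx factor.

With everything moved to the left-hand side, differentiate term by term:
  d/dx[4e^(x)] = 4e^(x)
  d/dx[e^(y)] = y'·e^(y)
  d/dx[-7] = 0

Separating the contributions that come from x directly and those that come through y:
  without y':      4e^(x)
  multiplying y':  e^(y)

so (4e^(x)) + (e^(y))·y' = 0, and therefore
  dy/dx = -(4e^(x))/(e^(y)) = -4e^(x - y)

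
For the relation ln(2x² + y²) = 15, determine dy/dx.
Apply d/dx to both sides, remembering that y depends on x. Each occurrence of y therefore brings in a y' = dy/dx via the chain rule.

With F(x, y) equal to the left-hand side minus the right, differentiate F term by term:
  d/dx[ln(2x^2 + y^2)] = (4x + 2y·y')/(2x^2 + y^2)
  d/dx[-15] = 0
Adding these up, d/dx[F] = 0 becomes
  (4x/(2x^2 + y^2)) + (2y/(2x^2 + y^2))·y' = 0,
so isolating y',
  dy/dx = -(4x/(2x^2 + y^2))/(2y/(2x^2 + y^2)) = -2x/y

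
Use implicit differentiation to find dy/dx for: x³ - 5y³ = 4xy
Differentiate the relation implicitly: treat y = y(x) and apply the chain rule, so every y-derivative picks up a y' = dy/dx factor.

With everything moved to the left-hand side, differentiate term by term:
  d/dx[x^3] = 3x^2
  d/dx[-4xy] = -4x·y' - 4y
  d/dx[-5y^3] = -15y^2·y'

Separating the contributions that come from x directly and those that come through y:
  without y':      3x^2 - 4y
  multiplying y':  -4x - 15y^2

so (3x^2 - 4y) + (-4x - 15y^2)·y' = 0, and therefore
  dy/dx = -(3x^2 - 4y)/(-4x - 15y^2) = (3x^2 - 4y)/(4x + 15y^2)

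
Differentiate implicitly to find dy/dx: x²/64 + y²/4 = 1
Differentiate the relation implicitly: treat y = y(x) and apply the chain rule, so every y-derivative picks up a y' = dy/dx factor.

With everything moved to the left-hand side, differentiate term by term:
  d/dx[x^2/64] = x/32
  d/dx[y^2/4] = y·y'/2
  d/dx[-1] = 0

Separating the contributions that come from x directly and those that come through y:
  without y':      x/32
  multiplying y':  y/2

so (x/32) + (y/2)·y' = 0, and therefore
  dy/dx = -(x/32)/(y/2) = -x/(16y)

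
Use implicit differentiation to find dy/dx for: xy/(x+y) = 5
Differentiate both sides with respect to x, treating y as y(x). By the chain rule, any term containing y contributes a factor of y' = dy/dx when we differentiate it.

Move every term to one side and write the relation as F(x, y) = 0. Term by term,
  d/dx[xy/(x + y)] = xy(-y' - 1)/(x + y)^2 + x·y'/(x + y) + y/(x + y)
  d/dx[-5] = 0

The pieces without y' make up ∂F/∂x and the coefficient of y' is ∂F/∂y:
  ∂F/∂x = -xy/(x + y)^2 + y/(x + y),
  ∂F/∂y = -xy/(x + y)^2 + x/(x + y).

Since d/dx[F] = ∂F/∂x + (∂F/∂y)·y' = 0, solve for y':
  (∂F/∂y)·y' = -∂F/∂x
  dy/dx = -(∂F/∂x)/(∂F/∂y) = -(-xy/(x + y)^2 + y/(x + y))/(-xy/(x + y)^2 + x/(x + y))
        = -(y^2/(x + y)^2)/(x^2/(x + y)^2) = -y^2/x^2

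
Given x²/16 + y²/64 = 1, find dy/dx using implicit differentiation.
Differentiate both sides with respect to x, treating y as y(x). By the chain rule, any term containing y contributes a factor of y' = dy/dx when we differentiate it.

Move every term to one side and write the relation as F(x, y) = 0. Term by term,
  d/dx[x^2/16] = x/8
  d/dx[y^2/64] = y·y'/32
  d/dx[-1] = 0

The pieces without y' make up ∂F/∂x and the coefficient of y' is ∂F/∂y:
  ∂F/∂x = x/8,
  ∂F/∂y = y/32.

Since d/dx[F] = ∂F/∂x + (∂F/∂y)·y' = 0, solve for y':
  (∂F/∂y)·y' = -∂F/∂x
  dy/dx = -(∂F/∂x)/(∂F/∂y) = -(x/8)/(y/32) = -4x/y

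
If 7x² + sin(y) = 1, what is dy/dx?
Take d/dx of both sides. Since y is implicitly a function of x, the chain rule attaches a y' = dy/dx factor whenever we differentiate through y.

Set F(x, y) = (left side) − (right side), so the curve is F = 0. Differentiating each term of F:
  d/dx[7x^2] = 14x
  d/dx[sin(y)] = y'·cos(y)
  d/dx[-1] = 0

Collecting, the y'-free part is the partial derivative in x and the y' coefficient is the partial derivative in y:
  ∂F/∂x = 14x
  ∂F/∂y = cos(y)

so d/dx[F(x, y(x))] = ∂F/∂x + (∂F/∂y)·y' = 0. Rearranging,
  dy/dx = -(∂F/∂x)/(∂F/∂y) = -(14x)/(cos(y)) = -14x/cos(y)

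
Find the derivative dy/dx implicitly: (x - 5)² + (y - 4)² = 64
Differentiate both sides with respect to x, treating y as y(x). By the chain rule, any term containing y contributes a factor of y' = dy/dx when we differentiate it.

Move every term to one side and write the relation as F(x, y) = 0. Term by term,
  d/dx[(x - 5)^2] = 2x - 10
  d/dx[(y - 4)^2] = 2·y'(y - 4)
  d/dx[-64] = 0

The pieces without y' make up ∂F/∂x and the coefficient of y' is ∂F/∂y:
  ∂F/∂x = 2x - 10,
  ∂F/∂y = 2y - 8.

Since d/dx[F] = ∂F/∂x + (∂F/∂y)·y' = 0, solve for y':
  (∂F/∂y)·y' = -∂F/∂x
  dy/dx = -(∂F/∂x)/(∂F/∂y) = -(2x - 10)/(2y - 8) = (5 - x)/(y - 4)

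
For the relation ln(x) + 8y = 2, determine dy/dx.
Differentiate the relation implicitly: treat y = y(x) and apply the chain rule, so every y-derivative picks up a y' = dy/dx factor.

With everything moved to the left-hand side, differentiate term by term:
  d/dx[8y] = 8·y'
  d/dx[ln(x)] = 1/x
  d/dx[-2] = 0

Separating the contributions that come from x directly and those that come through y:
  without y':      1/x
  multiplying y':  8

so (1/x) + (8)·y' = 0, and therefore
  dy/dx = -(1/x)/(8) = -1/(8x)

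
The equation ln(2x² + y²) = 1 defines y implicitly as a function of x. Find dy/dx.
Differentiate both sides with respect to x, treating y as y(x). By the chain rule, any term containing y contributes a factor of y' = dy/dx when we differentiate it.

Move every term to one side and write the relation as F(x, y) = 0. Term by term,
  d/dx[ln(2x^2 + y^2)] = (4x + 2y·y')/(2x^2 + y^2)
  d/dx[-1] = 0

The pieces without y' make up ∂F/∂x and the coefficient of y' is ∂F/∂y:
  ∂F/∂x = 4x/(2x^2 + y^2),
  ∂F/∂y = 2y/(2x^2 + y^2).

Since d/dx[F] = ∂F/∂x + (∂F/∂y)·y' = 0, solve for y':
  (∂F/∂y)·y' = -∂F/∂x
  dy/dx = -(∂F/∂x)/(∂F/∂y) = -(4x/(2x^2 + y^2))/(2y/(2x^2 + y^2)) = -2x/y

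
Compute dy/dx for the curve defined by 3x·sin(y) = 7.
Differentiate both sides with respect to x, treating y as y(x). By the chain rule, any term containing y contributes a factor of y' = dy/dx when we differentiate it.

Move every term to one side and write the relation as F(x, y) = 0. Term by term,
  d/dx[3x·sin(y)] = 3x·y'·cos(y) + 3sin(y)
  d/dx[-7] = 0

The pieces without y' make up ∂F/∂x and the coefficient of y' is ∂F/∂y:
  ∂F/∂x = 3sin(y),
  ∂F/∂y = 3x·cos(y).

Since d/dx[F] = ∂F/∂x + (∂F/∂y)·y' = 0, solve for y':
  (∂F/∂y)·y' = -∂F/∂x
  dy/dx = -(∂F/∂x)/(∂F/∂y) = -(3sin(y))/(3x·cos(y)) = -tan(y)/x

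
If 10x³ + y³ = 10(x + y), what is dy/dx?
Differentiate the relation implicitly: treat y = y(x) and apply the chain rule, so every y-derivative picks up a y' = dy/dx factor.

With everything moved to the left-hand side, differentiate term by term:
  d/dx[10x^3] = 30x^2
  d/dx[-10x] = -10
  d/dx[y^3] = 3y^2·y'
  d/dx[-10y] = -10·y'

Separating the contributions that come from x directly and those that come through y:
  without y':      30x^2 - 10
  multiplying y':  3y^2 - 10

so (30x^2 - 10) + (3y^2 - 10)·y' = 0, and therefore
  dy/dx = -(30x^2 - 10)/(3y^2 - 10) = 10(1 - 3x^2)/(3y^2 - 10)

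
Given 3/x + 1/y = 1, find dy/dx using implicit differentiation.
Take d/dx of both sides. Since y is implicitly a function of x, the chain rule attaches a y' = dy/dx factor whenever we differentiate through y.

Set F(x, y) = (left side) − (right side), so the curve is F = 0. Differentiating each term of F:
  d/dx[1/y] = -y'/y^2
  d/dx[3/x] = -3/x^2
  d/dx[-1] = 0

Collecting, the y'-free part is the partial derivative in x and the y' coefficient is the partial derivative in y:
  ∂F/∂x = -3/x^2
  ∂F/∂y = -1/y^2

so d/dx[F(x, y(x))] = ∂F/∂x + (∂F/∂y)·y' = 0. Rearranging,
  dy/dx = -(∂F/∂x)/(∂F/∂y) = -(-3/x^2)/(-1/y^2) = -3y^2/x^2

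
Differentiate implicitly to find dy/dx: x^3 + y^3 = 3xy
Take d/dx of both sides. Since y is implicitly a function of x, the chain rule attaches a y' = dy/dx factor whenever we differentiate through y.

Set F(x, y) = (left side) − (right side), so the curve is F = 0. Differentiating each term of F:
  d/dx[x^3] = 3x^2
  d/dx[-3xy] = -3x·y' - 3y
  d/dx[y^3] = 3y^2·y'

Collecting, the y'-free part is the partial derivative in x and the y' coefficient is the partial derivative in y:
  ∂F/∂x = 3x^2 - 3y
  ∂F/∂y = -3x + 3y^2

so d/dx[F(x, y(x))] = ∂F/∂x + (∂F/∂y)·y' = 0. Rearranging,
  dy/dx = -(∂F/∂x)/(∂F/∂y) = -(3x^2 - 3y)/(-3x + 3y^2) = (x^2 - y)/(x - y^2)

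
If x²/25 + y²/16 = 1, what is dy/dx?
Apply d/dx to both sides, remembering that y depends on x. Each occurrence of y therefore brings in a y' = dy/dx via the chain rule.

With F(x, y) equal to the left-hand side minus the right, differentiate F term by term:
  d/dx[x^2/25] = 2x/25
  d/dx[y^2/16] = y·y'/8
  d/dx[-1] = 0
Adding these up, d/dx[F] = 0 becomes
  (2x/25) + (y/8)·y' = 0,
so isolating y',
  dy/dx = -(2x/25)/(y/8) = -16x/(25y)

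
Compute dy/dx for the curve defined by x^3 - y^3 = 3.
Differentiate both sides with respect to x, treating y as y(x). By the chain rule, any term containing y contributes a factor of y' = dy/dx when we differentiate it.

Move every term to one side and write the relation as F(x, y) = 0. Term by term,
  d/dx[x^3] = 3x^2
  d/dx[-y^3] = -3y^2·y'
  d/dx[-3] = 0

The pieces without y' make up ∂F/∂x and the coefficient of y' is ∂F/∂y:
  ∂F/∂x = 3x^2,
  ∂F/∂y = -3y^2.

Since d/dx[F] = ∂F/∂x + (∂F/∂y)·y' = 0, solve for y':
  (∂F/∂y)·y' = -∂F/∂x
  dy/dx = -(∂F/∂x)/(∂F/∂y) = -(3x^2)/(-3y^2) = x^2/y^2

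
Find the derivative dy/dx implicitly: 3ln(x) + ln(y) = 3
Differentiate the relation implicitly: treat y = y(x) and apply the chain rule, so every y-derivative picks up a y' = dy/dx factor.

With everything moved to the left-hand side, differentiate term by term:
  d/dx[3ln(x)] = 3/x
  d/dx[ln(y)] = y'/y
  d/dx[-3] = 0

Separating the contributions that come from x directly and those that come through y:
  without y':      3/x
  multiplying y':  1/y

so (3/x) + (1/y)·y' = 0, and therefore
  dy/dx = -(3/x)/(1/y) = -3y/x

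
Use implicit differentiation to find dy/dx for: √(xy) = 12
Differentiate the relation implicitly: treat y = y(x) and apply the chain rule, so every y-derivative picks up a y' = dy/dx factor.

With everything moved to the left-hand side, differentiate term by term:
  d/dx[√(xy)] = √(xy)(x·y'/2 + y/2)/(xy)
  d/dx[-12] = 0

Separating the contributions that come from x directly and those that come through y:
  without y':      √(xy)/(2x)
  multiplying y':  √(xy)/(2y)

so (√(xy)/(2x)) + (√(xy)/(2y))·y' = 0, and therefore
  dy/dx = -(√(xy)/(2x))/(√(xy)/(2y)) = -y/x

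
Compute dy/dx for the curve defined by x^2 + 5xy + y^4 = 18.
Differentiate both sides with respect to x, treating y as y(x). By the chain rule, any term containing y contributes a factor of y' = dy/dx when we differentiate it.

Move every term to one side and write the relation as F(x, y) = 0. Term by term,
  d/dx[x^2] = 2x
  d/dx[5xy] = 5x·y' + 5y
  d/dx[y^4] = 4y^3·y'
  d/dx[-18] = 0

The pieces without y' make up ∂F/∂x and the coefficient of y' is ∂F/∂y:
  ∂F/∂x = 2x + 5y,
  ∂F/∂y = 5x + 4y^3.

Since d/dx[F] = ∂F/∂x + (∂F/∂y)·y' = 0, solve for y':
  (∂F/∂y)·y' = -∂F/∂x
  dy/dx = -(∂F/∂x)/(∂F/∂y) = -(2x + 5y)/(5x + 4y^3) = (-2x - 5y)/(5x + 4y^3)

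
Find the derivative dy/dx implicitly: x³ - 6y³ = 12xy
Differentiate both sides with respect to x, treating y as y(x). By the chain rule, any term containing y contributes a factor of y' = dy/dx when we differentiate it.

Move every term to one side and write the relation as F(x, y) = 0. Term by term,
  d/dx[x^3] = 3x^2
  d/dx[-12xy] = -12x·y' - 12y
  d/dx[-6y^3] = -18y^2·y'

The pieces without y' make up ∂F/∂x and the coefficient of y' is ∂F/∂y:
  ∂F/∂x = 3x^2 - 12y,
  ∂F/∂y = -12x - 18y^2.

Since d/dx[F] = ∂F/∂x + (∂F/∂y)·y' = 0, solve for y':
  (∂F/∂y)·y' = -∂F/∂x
  dy/dx = -(∂F/∂x)/(∂F/∂y) = -(3x^2 - 12y)/(-12x - 18y^2) = (x^2 - 4y)/(2(2x + 3y^2))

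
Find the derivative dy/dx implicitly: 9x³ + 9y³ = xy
Differentiate the relation implicitly: treat y = y(x) and apply the chain rule, so every y-derivative picks up a y' = dy/dx factor.

With everything moved to the left-hand side, differentiate term by term:
  d/dx[9x^3] = 27x^2
  d/dx[-xy] = -x·y' - y
  d/dx[9y^3] = 27y^2·y'

Separating the contributions that come from x directly and those that come through y:
  without y':      27x^2 - y
  multiplying y':  -x + 27y^2

so (27x^2 - y) + (-x + 27y^2)·y' = 0, and therefore
  dy/dx = -(27x^2 - y)/(-x + 27y^2) = (27x^2 - y)/(x - 27y^2)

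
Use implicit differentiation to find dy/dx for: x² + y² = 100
Apply d/dx to both sides, remembering that y depends on x. Each occurrence of y therefore brings in a y' = dy/dx via the chain rule.

With F(x, y) equal to the left-hand side minus the right, differentiate F term by term:
  d/dx[x^2] = 2x
  d/dx[y^2] = 2y·y'
  d/dx[-100] = 0
Adding these up, d/dx[F] = 0 becomes
  (2x) + (2y)·y' = 0,
so isolating y',
  dy/dx = -(2x)/(2y) = -x/y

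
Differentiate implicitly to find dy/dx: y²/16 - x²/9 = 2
Apply d/dx to both sides, remembering that y depends on x. Each occurrence of y therefore brings in a y' = dy/dx via the chain rule.

With F(x, y) equal to the left-hand side minus the right, differentiate F term by term:
  d/dx[-x^2/9] = -2x/9
  d/dx[y^2/16] = y·y'/8
  d/dx[-2] = 0
Adding these up, d/dx[F] = 0 becomes
  (-2x/9) + (y/8)·y' = 0,
so isolating y',
  dy/dx = -(-2x/9)/(y/8) = 16x/(9y)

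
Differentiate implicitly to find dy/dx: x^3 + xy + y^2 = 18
Apply d/dx to both sides, remembering that y depends on x. Each occurrence of y therefore brings in a y' = dy/dx via the chain rule.

With F(x, y) equal to the left-hand side minus the right, differentiate F term by term:
  d/dx[x^3] = 3x^2
  d/dx[xy] = x·y' + y
  d/dx[y^2] = 2y·y'
  d/dx[-18] = 0
Adding these up, d/dx[F] = 0 becomes
  (3x^2 + y) + (x + 2y)·y' = 0,
so isolating y',
  dy/dx = -(3x^2 + y)/(x + 2y) = (-3x^2 - y)/(x + 2y)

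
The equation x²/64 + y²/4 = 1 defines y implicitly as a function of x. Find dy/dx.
Apply d/dx to both sides, remembering that y depends on x. Each occurrence of y therefore brings in a y' = dy/dx via the chain rule.

With F(x, y) equal to the left-hand side minus the right, differentiate F term by term:
  d/dx[x^2/64] = x/32
  d/dx[y^2/4] = y·y'/2
  d/dx[-1] = 0
Adding these up, d/dx[F] = 0 becomes
  (x/32) + (y/2)·y' = 0,
so isolating y',
  dy/dx = -(x/32)/(y/2) = -x/(16y)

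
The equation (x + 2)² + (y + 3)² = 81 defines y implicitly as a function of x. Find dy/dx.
Apply d/dx to both sides, remembering that y depends on x. Each occurrence of y therefore brings in a y' = dy/dx via the chain rule.

With F(x, y) equal to the left-hand side minus the right, differentiate F term by term:
  d/dx[(x + 2)^2] = 2x + 4
  d/dx[(y + 3)^2] = 2·y'(y + 3)
  d/dx[-81] = 0
Adding these up, d/dx[F] = 0 becomes
  (2x + 4) + (2y + 6)·y' = 0,
so isolating y',
  dy/dx = -(2x + 4)/(2y + 6) = (-x - 2)/(y + 3)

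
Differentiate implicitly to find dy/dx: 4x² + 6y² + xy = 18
Differentiate the relation implicitly: treat y = y(x) and apply the chain rule, so every y-derivative picks up a y' = dy/dx factor.

With everything moved to the left-hand side, differentiate term by term:
  d/dx[4x^2] = 8x
  d/dx[xy] = x·y' + y
  d/dx[6y^2] = 12y·y'
  d/dx[-18] = 0

Separating the contributions that come from x directly and those that come through y:
  without y':      8x + y
  multiplying y':  x + 12y

so (8x + y) + (x + 12y)·y' = 0, and therefore
  dy/dx = -(8x + y)/(x + 12y) = (-8x - y)/(x + 12y)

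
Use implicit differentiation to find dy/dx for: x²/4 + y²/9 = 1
Differentiate both sides with respect to x, treating y as y(x). By the chain rule, any term containing y contributes a factor of y' = dy/dx when we differentiate it.

Move every term to one side and write the relation as F(x, y) = 0. Term by term,
  d/dx[x^2/4] = x/2
  d/dx[y^2/9] = 2y·y'/9
  d/dx[-1] = 0

The pieces without y' make up ∂F/∂x and the coefficient of y' is ∂F/∂y:
  ∂F/∂x = x/2,
  ∂F/∂y = 2y/9.

Since d/dx[F] = ∂F/∂x + (∂F/∂y)·y' = 0, solve for y':
  (∂F/∂y)·y' = -∂F/∂x
  dy/dx = -(∂F/∂x)/(∂F/∂y) = -(x/2)/(2y/9) = -9x/(4y)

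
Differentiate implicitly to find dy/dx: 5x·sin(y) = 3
Take d/dx of both sides. Since y is implicitly a function of x, the chain rule attaches a y' = dy/dx factor whenever we differentiate through y.

Set F(x, y) = (left side) − (right side), so the curve is F = 0. Differentiating each term of F:
  d/dx[5x·sin(y)] = 5x·y'·cos(y) + 5sin(y)
  d/dx[-3] = 0

Collecting, the y'-free part is the partial derivative in x and the y' coefficient is the partial derivative in y:
  ∂F/∂x = 5sin(y)
  ∂F/∂y = 5x·cos(y)

so d/dx[F(x, y(x))] = ∂F/∂x + (∂F/∂y)·y' = 0. Rearranging,
  dy/dx = -(∂F/∂x)/(∂F/∂y) = -(5sin(y))/(5x·cos(y)) = -tan(y)/x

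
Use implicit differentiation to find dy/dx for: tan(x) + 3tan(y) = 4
Differentiate the relation implicitly: treat y = y(x) and apply the chain rule, so every y-derivative picks up a y' = dy/dx factor.

With everything moved to the left-hand side, differentiate term by term:
  d/dx[tan(x)] = tan(x)^2 + 1
  d/dx[3tan(y)] = 3·y'(tan(y)^2 + 1)
  d/dx[-4] = 0

Separating the contributions that come from x directly and those that come through y:
  without y':      tan(x)^2 + 1
  multiplying y':  3tan(y)^2 + 3

so (tan(x)^2 + 1) + (3tan(y)^2 + 3)·y' = 0, and therefore
  dy/dx = -(tan(x)^2 + 1)/(3tan(y)^2 + 3) = -cos(y)^2/(3cos(x)^2)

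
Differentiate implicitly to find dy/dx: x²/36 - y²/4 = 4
Differentiate both sides with respect to x, treating y as y(x). By the chain rule, any term containing y contributes a factor of y' = dy/dx when we differentiate it.

Move every term to one side and write the relation as F(x, y) = 0. Term by term,
  d/dx[x^2/36] = x/18
  d/dx[-y^2/4] = -y·y'/2
  d/dx[-4] = 0

The pieces without y' make up ∂F/∂x and the coefficient of y' is ∂F/∂y:
  ∂F/∂x = x/18,
  ∂F/∂y = -y/2.

Since d/dx[F] = ∂F/∂x + (∂F/∂y)·y' = 0, solve for y':
  (∂F/∂y)·y' = -∂F/∂x
  dy/dx = -(∂F/∂x)/(∂F/∂y) = -(x/18)/(-y/2) = x/(9y)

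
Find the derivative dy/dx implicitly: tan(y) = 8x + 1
Differentiate the relation implicitly: treat y = y(x) and apply the chain rule, so every y-derivative picks up a y' = dy/dx factor.

With everything moved to the left-hand side, differentiate term by term:
  d/dx[-8x] = -8
  d/dx[tan(y)] = y'(tan(y)^2 + 1)
  d/dx[-1] = 0

Separating the contributions that come from x directly and those that come through y:
  without y':      -8
  multiplying y':  tan(y)^2 + 1

so (-8) + (tan(y)^2 + 1)·y' = 0, and therefore
  dy/dx = -(-8)/(tan(y)^2 + 1) = 8cos(y)^2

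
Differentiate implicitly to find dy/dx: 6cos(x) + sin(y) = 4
Take d/dx of both sides. Since y is implicitly a function of x, the chain rule attaches a y' = dy/dx factor whenever we differentiate through y.

Set F(x, y) = (left side) − (right side), so the curve is F = 0. Differentiating each term of F:
  d/dx[sin(y)] = y'·cos(y)
  d/dx[6cos(x)] = -6sin(x)
  d/dx[-4] = 0

Collecting, the y'-free part is the partial derivative in x and the y' coefficient is the partial derivative in y:
  ∂F/∂x = -6sin(x)
  ∂F/∂y = cos(y)

so d/dx[F(x, y(x))] = ∂F/∂x + (∂F/∂y)·y' = 0. Rearranging,
  dy/dx = -(∂F/∂x)/(∂F/∂y) = -(-6sin(x))/(cos(y)) = 6sin(x)/cos(y)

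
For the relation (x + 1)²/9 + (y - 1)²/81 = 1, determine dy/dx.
Apply d/dx to both sides, remembering that y depends on x. Each occurrence of y therefore brings in a y' = dy/dx via the chain rule.

With F(x, y) equal to the left-hand side minus the right, differentiate F term by term:
  d/dx[(x + 1)^2/9] = 2x/9 + 2/9
  d/dx[(y - 1)^2/81] = 2·y'(y - 1)/81
  d/dx[-1] = 0
Adding these up, d/dx[F] = 0 becomes
  (2x/9 + 2/9) + (2y/81 - 2/81)·y' = 0,
so isolating y',
  dy/dx = -(2x/9 + 2/9)/(2y/81 - 2/81)
        = -(2(x + 1)/9)/(2(y - 1)/81) = 9(-x - 1)/(y - 1)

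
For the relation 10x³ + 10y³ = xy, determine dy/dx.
Differentiate the relation implicitly: treat y = y(x) and apply the chain rule, so every y-derivative picks up a y' = dy/dx factor.

With everything moved to the left-hand side, differentiate term by term:
  d/dx[10x^3] = 30x^2
  d/dx[-xy] = -x·y' - y
  d/dx[10y^3] = 30y^2·y'

Separating the contributions that come from x directly and those that come through y:
  without y':      30x^2 - y
  multiplying y':  -x + 30y^2

so (30x^2 - y) + (-x + 30y^2)·y' = 0, and therefore
  dy/dx = -(30x^2 - y)/(-x + 30y^2) = (30x^2 - y)/(x - 30y^2)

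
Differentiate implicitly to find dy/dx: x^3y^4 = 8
Differentiate both sides with respect to x, treating y as y(x). By the chain rule, any term containing y contributes a factor of y' = dy/dx when we differentiate it.

Move every term to one side and write the relation as F(x, y) = 0. Term by term,
  d/dx[x^3y^4] = 4x^3y^3·y' + 3x^2y^4
  d/dx[-8] = 0

The pieces without y' make up ∂F/∂x and the coefficient of y' is ∂F/∂y:
  ∂F/∂x = 3x^2y^4,
  ∂F/∂y = 4x^3y^3.

Since d/dx[F] = ∂F/∂x + (∂F/∂y)·y' = 0, solve for y':
  (∂F/∂y)·y' = -∂F/∂x
  dy/dx = -(∂F/∂x)/(∂F/∂y) = -(3x^2y^4)/(4x^3y^3) = -3y/(4x)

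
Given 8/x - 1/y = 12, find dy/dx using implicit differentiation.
Differentiate the relation implicitly: treat y = y(x) and apply the chain rule, so every y-derivative picks up a y' = dy/dx factor.

With everything moved to the left-hand side, differentiate term by term:
  d/dx[-1/y] = y'/y^2
  d/dx[8/x] = -8/x^2
  d/dx[-12] = 0

Separating the contributions that come from x directly and those that come through y:
  without y':      -8/x^2
  multiplying y':  y^(-2)

so (-8/x^2) + (y^(-2))·y' = 0, and therefore
  dy/dx = -(-8/x^2)/(y^(-2)) = 8y^2/x^2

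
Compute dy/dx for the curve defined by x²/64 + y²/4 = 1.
Apply d/dx to both sides, remembering that y depends on x. Each occurrence of y therefore brings in a y' = dy/dx via the chain rule.

With F(x, y) equal to the left-hand side minus the right, differentiate F term by term:
  d/dx[x^2/64] = x/32
  d/dx[y^2/4] = y·y'/2
  d/dx[-1] = 0
Adding these up, d/dx[F] = 0 becomes
  (x/32) + (y/2)·y' = 0,
so isolating y',
  dy/dx = -(x/32)/(y/2) = -x/(16y)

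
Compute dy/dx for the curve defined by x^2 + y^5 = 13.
Differentiate the relation implicitly: treat y = y(x) and apply the chain rule, so every y-derivative picks up a y' = dy/dx factor.

With everything moved to the left-hand side, differentiate term by term:
  d/dx[x^2] = 2x
  d/dx[y^5] = 5y^4·y'
  d/dx[-13] = 0

Separating the contributions that come from x directly and those that come through y:
  without y':      2x
  multiplying y':  5y^4

so (2x) + (5y^4)·y' = 0, and therefore
  dy/dx = -(2x)/(5y^4) = -2x/(5y^4)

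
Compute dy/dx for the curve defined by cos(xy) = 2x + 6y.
Take d/dx of both sides. Since y is implicitly a function of x, the chain rule attaches a y' = dy/dx factor whenever we differentiate through y.

Set F(x, y) = (left side) − (right side), so the curve is F = 0. Differentiating each term of F:
  d/dx[-2x] = -2
  d/dx[-6y] = -6·y'
  d/dx[cos(xy)] = -(x·y' + y)·sin(xy)

Collecting, the y'-free part is the partial derivative in x and the y' coefficient is the partial derivative in y:
  ∂F/∂x = -y·sin(xy) - 2
  ∂F/∂y = -x·sin(xy) - 6

so d/dx[F(x, y(x))] = ∂F/∂x + (∂F/∂y)·y' = 0. Rearranging,
  dy/dx = -(∂F/∂x)/(∂F/∂y) = -(-y·sin(xy) - 2)/(-x·sin(xy) - 6) = -(y·sin(xy) + 2)/(x·sin(xy) + 6)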